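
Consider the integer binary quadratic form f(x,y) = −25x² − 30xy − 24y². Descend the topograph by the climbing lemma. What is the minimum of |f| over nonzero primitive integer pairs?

translate: b→-20 (≡30 mod 50), so (25,30,24)→(25,-20,19)
flip: (25,-20,19)→(19,20,25)
translate: b→-18 (≡20 mod 38), so (19,20,25)→(19,-18,24)
reduced (well bottom): (19,-18,24) with a≤c, −a<b≤a
well minimum |f| = |-19| = 19 (negative-definite)

19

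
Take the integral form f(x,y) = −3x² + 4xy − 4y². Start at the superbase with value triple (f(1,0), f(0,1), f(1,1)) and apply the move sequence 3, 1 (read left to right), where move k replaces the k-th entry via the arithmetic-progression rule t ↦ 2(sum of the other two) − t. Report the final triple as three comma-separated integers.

start (-3,-4,-3) = (f(1,0),f(0,1),f(1,1))
replace slot 3: 2·((-3)+(-4)) − (-3) = -11 → (-3,-4,-11)
replace slot 1: 2·((-4)+(-11)) − (-3) = -27 → (-27,-4,-11)

-27,-4,-11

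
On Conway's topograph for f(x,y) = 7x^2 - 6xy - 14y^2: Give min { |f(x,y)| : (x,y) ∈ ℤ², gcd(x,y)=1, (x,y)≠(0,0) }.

descent: ρ → (-14,6,7)
descent: ρ → (7,8,-13)  [lands on river]
river: ρ → (-13,18,2)
river: ρ → (2,18,-13)
river: ρ → (-13,8,7)
river: ρ → (7,20,-1)
river: ρ → (-1,20,7)
closes: descent 2, river 6
min |a| on river = 1

1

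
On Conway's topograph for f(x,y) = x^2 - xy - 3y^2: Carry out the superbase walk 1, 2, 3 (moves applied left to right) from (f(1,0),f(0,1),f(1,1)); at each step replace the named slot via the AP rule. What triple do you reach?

start (1,-3,-3) = (f(1,0),f(0,1),f(1,1))
replace slot 1: 2·((-3)+(-3)) − 1 = -13 → (-13,-3,-3)
replace slot 2: 2·((-13)+(-3)) − (-3) = -29 → (-13,-29,-3)
replace slot 3: 2·((-13)+(-29)) − (-3) = -81 → (-13,-29,-81)

-13,-29,-81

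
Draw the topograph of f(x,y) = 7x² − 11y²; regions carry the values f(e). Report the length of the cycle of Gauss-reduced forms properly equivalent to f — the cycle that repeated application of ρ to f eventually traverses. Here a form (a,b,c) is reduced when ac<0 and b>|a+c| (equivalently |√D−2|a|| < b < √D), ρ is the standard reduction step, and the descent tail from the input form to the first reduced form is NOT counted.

D = 308, ⌊√D⌋ = 17
descent: ρ → (-11,0,7)
descent: ρ → (7,14,-4)  [lands on river]
river: ρ → (-4,10,13)
river: ρ → (13,16,-1)
river: ρ → (-1,16,13)
river: ρ → (13,10,-4)
river: ρ → (-4,14,7)
ρ-cycle length = 6 (tail of 2 descent steps not counted)

6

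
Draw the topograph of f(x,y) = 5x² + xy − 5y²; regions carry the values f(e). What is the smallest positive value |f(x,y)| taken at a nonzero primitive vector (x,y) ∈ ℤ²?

river: ρ → (-5,9,1)
river: ρ → (1,9,-5)
river: ρ → (-5,1,5)
river: ρ → (5,9,-1)
river: ρ → (-1,9,5)
river: ρ → (5,1,-5)
closes: descent 0, river 6
min |a| on river = 1

1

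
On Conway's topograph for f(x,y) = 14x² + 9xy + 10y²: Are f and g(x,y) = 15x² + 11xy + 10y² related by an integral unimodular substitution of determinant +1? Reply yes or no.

D₁ = -479, D₂ = -479
f: flip: (14,9,10)→(10,-9,14)
f: reduced (well bottom): (10,-9,14) with a≤c, −a<b≤a
g: flip: (15,11,10)→(10,-11,15)
g: translate: b→9 (≡-11 mod 20), so (10,-11,15)→(10,9,14)
g: reduced (well bottom): (10,9,14) with a≤c, −a<b≤a
reduced forms (10, -9, 14) vs (10, 9, 14) ⇒ inequivalent

no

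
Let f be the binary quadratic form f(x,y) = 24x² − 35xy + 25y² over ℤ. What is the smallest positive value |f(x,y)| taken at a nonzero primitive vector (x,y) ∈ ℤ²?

translate: b→13 (≡-35 mod 48), so (24,-35,25)→(24,13,14)
flip: (24,13,14)→(14,-13,24)
reduced (well bottom): (14,-13,24) with a≤c, −a<b≤a
well minimum = a = 14

14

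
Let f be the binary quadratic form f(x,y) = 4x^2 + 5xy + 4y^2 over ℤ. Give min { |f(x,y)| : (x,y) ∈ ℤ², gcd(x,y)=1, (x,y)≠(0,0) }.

translate: b→-3 (≡5 mod 8), so (4,5,4)→(4,-3,3)
flip: (4,-3,3)→(3,3,4)
reduced (well bottom): (3,3,4) with a≤c, −a<b≤a
well minimum = a = 3

3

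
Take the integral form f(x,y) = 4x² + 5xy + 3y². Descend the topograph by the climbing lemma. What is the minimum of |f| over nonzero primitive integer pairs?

translate: b→-3 (≡5 mod 8), so (4,5,3)→(4,-3,2)
flip: (4,-3,2)→(2,3,4)
translate: b→-1 (≡3 mod 4), so (2,3,4)→(2,-1,3)
reduced (well bottom): (2,-1,3) with a≤c, −a<b≤a
well minimum = a = 2

2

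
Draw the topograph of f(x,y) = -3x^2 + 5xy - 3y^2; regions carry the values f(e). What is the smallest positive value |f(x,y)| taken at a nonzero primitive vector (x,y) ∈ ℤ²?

translate: b→1 (≡-5 mod 6), so (3,-5,3)→(3,1,1)
flip: (3,1,1)→(1,-1,3)
translate: b→1 (≡-1 mod 2), so (1,-1,3)→(1,1,3)
reduced (well bottom): (1,1,3) with a≤c, −a<b≤a
well minimum |f| = |-1| = 1 (negative-definite)

1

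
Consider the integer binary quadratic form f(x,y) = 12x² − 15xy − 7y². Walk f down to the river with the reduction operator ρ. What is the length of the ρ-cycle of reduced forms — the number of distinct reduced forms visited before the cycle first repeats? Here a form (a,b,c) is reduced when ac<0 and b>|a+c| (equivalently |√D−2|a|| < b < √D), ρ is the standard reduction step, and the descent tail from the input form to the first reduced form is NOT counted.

D = 561, ⌊√D⌋ = 23
descent: ρ → (-7,15,12)  [lands on river]
river: ρ → (12,9,-10)
river: ρ → (-10,11,11)
river: ρ → (11,11,-10)
river: ρ → (-10,9,12)
river: ρ → (12,15,-7)
river: ρ → (-7,13,14)
river: ρ → (14,15,-6)
river: ρ → (-6,21,5)
river: ρ → (5,19,-10)
river: ρ → (-10,21,3)
river: ρ → (3,21,-10)
river: ρ → (-10,19,5)
river: ρ → (5,21,-6)
river: ρ → (-6,15,14)
river: ρ → (14,13,-7)
ρ-cycle length = 16 (tail of 1 descent step not counted)

16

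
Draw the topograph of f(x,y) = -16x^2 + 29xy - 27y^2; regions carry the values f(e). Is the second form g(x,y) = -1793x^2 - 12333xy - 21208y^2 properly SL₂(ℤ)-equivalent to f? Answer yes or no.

D₁ = -887, D₂ = -887
f is negative-definite; reduce −f:
−f: translate: b→3 (≡-29 mod 32), so (16,-29,27)→(16,3,14)
−f: flip: (16,3,14)→(14,-3,16)
−f: reduced (well bottom): (14,-3,16) with a≤c, −a<b≤a
flip sign back: reduced form of f is (-14,3,-16)
g is negative-definite; reduce −g:
−g: translate: b→1575 (≡12333 mod 3586), so (1793,12333,21208)→(1793,1575,346)
−g: flip: (1793,1575,346)→(346,-1575,1793)
−g: translate: b→-191 (≡-1575 mod 692), so (346,-1575,1793)→(346,-191,27)
−g: flip: (346,-191,27)→(27,191,346)
−g: translate: b→-25 (≡191 mod 54), so (27,191,346)→(27,-25,14)
−g: flip: (27,-25,14)→(14,25,27)
−g: translate: b→-3 (≡25 mod 28), so (14,25,27)→(14,-3,16)
−g: reduced (well bottom): (14,-3,16) with a≤c, −a<b≤a
flip sign back: reduced form of g is (-14,3,-16)
reduced forms (-14, 3, -16) vs (-14, 3, -16) ⇒ equivalent

yes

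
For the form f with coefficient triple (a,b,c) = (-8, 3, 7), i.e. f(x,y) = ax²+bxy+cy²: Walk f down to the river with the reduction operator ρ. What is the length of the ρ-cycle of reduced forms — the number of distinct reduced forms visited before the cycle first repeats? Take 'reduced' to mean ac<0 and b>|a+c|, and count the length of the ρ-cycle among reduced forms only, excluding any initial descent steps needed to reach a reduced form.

D = 233, ⌊√D⌋ = 15
river: ρ → (7,11,-4)
river: ρ → (-4,13,4)
river: ρ → (4,11,-7)
river: ρ → (-7,3,8)
river: ρ → (8,13,-2)
river: ρ → (-2,15,1)
river: ρ → (1,15,-2)
river: ρ → (-2,13,8)
river: ρ → (8,3,-7)
river: ρ → (-7,11,4)
river: ρ → (4,13,-4)
river: ρ → (-4,11,7)
river: ρ → (7,3,-8)
river: ρ → (-8,13,2)
river: ρ → (2,15,-1)
river: ρ → (-1,15,2)
river: ρ → (2,13,-8)
river: ρ → (-8,3,7)
ρ-cycle length = 18 (tail of 0 descent steps not counted)

18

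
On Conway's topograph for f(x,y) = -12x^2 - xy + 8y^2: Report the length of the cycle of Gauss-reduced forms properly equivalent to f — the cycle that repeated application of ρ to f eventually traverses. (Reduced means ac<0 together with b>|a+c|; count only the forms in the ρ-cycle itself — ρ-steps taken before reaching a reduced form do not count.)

D = 385, ⌊√D⌋ = 19
descent: ρ → (8,17,-3)  [lands on river]
river: ρ → (-3,19,2)
river: ρ → (2,17,-12)
river: ρ → (-12,7,7)
river: ρ → (7,7,-12)
river: ρ → (-12,17,2)
river: ρ → (2,19,-3)
river: ρ → (-3,17,8)
river: ρ → (8,15,-5)
river: ρ → (-5,15,8)
ρ-cycle length = 10 (tail of 1 descent step not counted)

10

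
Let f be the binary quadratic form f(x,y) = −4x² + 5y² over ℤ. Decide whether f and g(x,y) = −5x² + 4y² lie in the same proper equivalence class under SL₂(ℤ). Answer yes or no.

D₁ = 80, D₂ = 80
river cycle of f (length 2): (-4, 8, 1), (1, 8, -4)
river cycle of g (length 2): (4, 8, -1), (-1, 8, 4)
cycles differ ⇒ inequivalent

no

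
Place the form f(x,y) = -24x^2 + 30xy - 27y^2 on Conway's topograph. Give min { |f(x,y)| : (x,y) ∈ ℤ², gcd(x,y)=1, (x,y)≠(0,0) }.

translate: b→18 (≡-30 mod 48), so (24,-30,27)→(24,18,21)
flip: (24,18,21)→(21,-18,24)
reduced (well bottom): (21,-18,24) with a≤c, −a<b≤a
well minimum |f| = |-21| = 21 (negative-definite)

21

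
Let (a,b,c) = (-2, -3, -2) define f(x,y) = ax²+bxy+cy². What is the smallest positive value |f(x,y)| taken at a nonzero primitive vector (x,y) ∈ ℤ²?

translate: b→-1 (≡3 mod 4), so (2,3,2)→(2,-1,1)
flip: (2,-1,1)→(1,1,2)
reduced (well bottom): (1,1,2) with a≤c, −a<b≤a
well minimum |f| = |-1| = 1 (negative-definite)

1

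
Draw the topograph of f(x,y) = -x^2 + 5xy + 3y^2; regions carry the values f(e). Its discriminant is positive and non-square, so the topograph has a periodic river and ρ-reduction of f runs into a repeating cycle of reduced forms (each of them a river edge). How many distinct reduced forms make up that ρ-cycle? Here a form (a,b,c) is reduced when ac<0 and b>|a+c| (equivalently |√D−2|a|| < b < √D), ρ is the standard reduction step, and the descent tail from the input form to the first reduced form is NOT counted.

D = 37, ⌊√D⌋ = 6
river: ρ → (3,1,-3)
river: ρ → (-3,5,1)
river: ρ → (1,5,-3)
river: ρ → (-3,1,3)
river: ρ → (3,5,-1)
river: ρ → (-1,5,3)
ρ-cycle length = 6 (tail of 0 descent steps not counted)

6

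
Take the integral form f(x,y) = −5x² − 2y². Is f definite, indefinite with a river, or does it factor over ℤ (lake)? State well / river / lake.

D = b²−4ac = 0² − 4·(-5)·(-2) = -40
D < 0 ⇒ definite ⇒ every region one sign ⇒ single well

well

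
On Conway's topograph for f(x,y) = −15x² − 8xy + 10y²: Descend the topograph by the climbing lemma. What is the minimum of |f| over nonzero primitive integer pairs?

descent: ρ → (10,8,-15)  [lands on river]
river: ρ → (-15,22,3)
river: ρ → (3,20,-22)
river: ρ → (-22,24,1)
river: ρ → (1,24,-22)
river: ρ → (-22,20,3)
river: ρ → (3,22,-15)
river: ρ → (-15,8,10)
river: ρ → (10,12,-13)
river: ρ → (-13,14,9)
river: ρ → (9,22,-5)
river: ρ → (-5,18,17)
river: ρ → (17,16,-6)
river: ρ → (-6,20,11)
river: ρ → (11,24,-2)
river: ρ → (-2,24,11)
river: ρ → (11,20,-6)
river: ρ → (-6,16,17)
river: ρ → (17,18,-5)
river: ρ → (-5,22,9)
river: ρ → (9,14,-13)
river: ρ → (-13,12,10)
closes: descent 1, river 22
min |a| on river = 1

1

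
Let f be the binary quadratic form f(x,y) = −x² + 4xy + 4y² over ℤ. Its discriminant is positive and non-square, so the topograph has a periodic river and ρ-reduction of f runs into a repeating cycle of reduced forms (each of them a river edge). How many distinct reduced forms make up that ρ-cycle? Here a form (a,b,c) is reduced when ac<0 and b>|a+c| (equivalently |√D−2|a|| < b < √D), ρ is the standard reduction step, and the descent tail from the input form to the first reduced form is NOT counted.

D = 32, ⌊√D⌋ = 5
river: ρ → (4,4,-1)
river: ρ → (-1,4,4)
ρ-cycle length = 2 (tail of 0 descent steps not counted)

2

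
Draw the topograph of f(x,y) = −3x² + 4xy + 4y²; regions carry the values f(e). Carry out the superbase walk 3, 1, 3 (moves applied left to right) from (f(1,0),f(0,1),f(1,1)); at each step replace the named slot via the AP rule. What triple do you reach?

start (-3,4,5) = (f(1,0),f(0,1),f(1,1))
replace slot 3: 2·((-3)+4) − 5 = -3 → (-3,4,-3)
replace slot 1: 2·(4+(-3)) − (-3) = 5 → (5,4,-3)
replace slot 3: 2·(5+4) − (-3) = 21 → (5,4,21)

5,4,21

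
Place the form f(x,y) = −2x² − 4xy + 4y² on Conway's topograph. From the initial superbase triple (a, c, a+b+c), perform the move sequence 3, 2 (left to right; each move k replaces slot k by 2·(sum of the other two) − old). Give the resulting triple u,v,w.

start (-2,4,-2) = (f(1,0),f(0,1),f(1,1))
replace slot 3: 2·((-2)+4) − (-2) = 6 → (-2,4,6)
replace slot 2: 2·((-2)+6) − 4 = 4 → (-2,4,6)

-2,4,6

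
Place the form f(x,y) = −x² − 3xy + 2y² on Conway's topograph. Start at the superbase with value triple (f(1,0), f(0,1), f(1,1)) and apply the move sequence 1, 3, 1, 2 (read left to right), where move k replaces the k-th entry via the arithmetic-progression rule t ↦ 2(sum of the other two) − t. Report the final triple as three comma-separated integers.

start (-1,2,-2) = (f(1,0),f(0,1),f(1,1))
replace slot 1: 2·(2+(-2)) − (-1) = 1 → (1,2,-2)
replace slot 3: 2·(1+2) − (-2) = 8 → (1,2,8)
replace slot 1: 2·(2+8) − 1 = 19 → (19,2,8)
replace slot 2: 2·(19+8) − 2 = 52 → (19,52,8)

19,52,8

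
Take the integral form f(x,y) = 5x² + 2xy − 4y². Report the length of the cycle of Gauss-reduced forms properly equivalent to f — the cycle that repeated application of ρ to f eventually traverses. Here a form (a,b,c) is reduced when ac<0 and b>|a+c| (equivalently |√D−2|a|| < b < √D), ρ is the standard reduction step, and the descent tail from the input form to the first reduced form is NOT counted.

D = 84, ⌊√D⌋ = 9
river: ρ → (-4,6,3)
river: ρ → (3,6,-4)
river: ρ → (-4,2,5)
river: ρ → (5,8,-1)
river: ρ → (-1,8,5)
river: ρ → (5,2,-4)
ρ-cycle length = 6 (tail of 0 descent steps not counted)

6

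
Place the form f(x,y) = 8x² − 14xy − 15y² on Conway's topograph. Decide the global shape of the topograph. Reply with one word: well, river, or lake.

D = b²−4ac = (-14)² − 4·8·(-15) = 676
D = 26² is a perfect square ⇒ form factors over ℤ ⇒ lakes

lake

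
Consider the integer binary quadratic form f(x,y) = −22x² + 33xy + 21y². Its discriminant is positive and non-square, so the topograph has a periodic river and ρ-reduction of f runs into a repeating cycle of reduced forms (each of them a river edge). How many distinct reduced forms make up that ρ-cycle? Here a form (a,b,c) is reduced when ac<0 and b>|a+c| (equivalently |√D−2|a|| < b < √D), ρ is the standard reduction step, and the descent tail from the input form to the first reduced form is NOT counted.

D = 2937, ⌊√D⌋ = 54
river: ρ → (21,51,-4)
river: ρ → (-4,53,8)
river: ρ → (8,43,-34)
river: ρ → (-34,25,17)
river: ρ → (17,43,-16)
river: ρ → (-16,53,2)
river: ρ → (2,51,-42)
river: ρ → (-42,33,11)
river: ρ → (11,33,-42)
river: ρ → (-42,51,2)
river: ρ → (2,53,-16)
river: ρ → (-16,43,17)
river: ρ → (17,25,-34)
river: ρ → (-34,43,8)
river: ρ → (8,53,-4)
river: ρ → (-4,51,21)
river: ρ → (21,33,-22)
river: ρ → (-22,11,32)
river: ρ → (32,53,-1)
river: ρ → (-1,53,32)
river: ρ → (32,11,-22)
river: ρ → (-22,33,21)
ρ-cycle length = 22 (tail of 0 descent steps not counted)

22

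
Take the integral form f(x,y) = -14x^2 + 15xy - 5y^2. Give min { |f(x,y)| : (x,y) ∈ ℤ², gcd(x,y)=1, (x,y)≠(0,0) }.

translate: b→13 (≡-15 mod 28), so (14,-15,5)→(14,13,4)
flip: (14,13,4)→(4,-13,14)
translate: b→3 (≡-13 mod 8), so (4,-13,14)→(4,3,4)
reduced (well bottom): (4,3,4) with a≤c, −a<b≤a
well minimum |f| = |-4| = 4 (negative-definite)

4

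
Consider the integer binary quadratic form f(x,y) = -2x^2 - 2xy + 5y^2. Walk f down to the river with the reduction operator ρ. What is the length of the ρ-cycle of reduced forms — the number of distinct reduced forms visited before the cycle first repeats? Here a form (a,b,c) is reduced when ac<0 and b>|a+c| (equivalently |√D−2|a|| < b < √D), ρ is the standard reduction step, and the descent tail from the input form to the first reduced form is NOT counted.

D = 44, ⌊√D⌋ = 6
descent: ρ → (5,2,-2)
descent: ρ → (-2,6,1)  [lands on river]
river: ρ → (1,6,-2)
ρ-cycle length = 2 (tail of 2 descent steps not counted)

2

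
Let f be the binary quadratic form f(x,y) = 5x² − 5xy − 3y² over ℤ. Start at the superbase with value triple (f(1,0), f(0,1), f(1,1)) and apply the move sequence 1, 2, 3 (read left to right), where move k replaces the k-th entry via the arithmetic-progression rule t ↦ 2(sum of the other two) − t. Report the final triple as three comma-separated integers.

start (5,-3,-3) = (f(1,0),f(0,1),f(1,1))
replace slot 1: 2·((-3)+(-3)) − 5 = -17 → (-17,-3,-3)
replace slot 2: 2·((-17)+(-3)) − (-3) = -37 → (-17,-37,-3)
replace slot 3: 2·((-17)+(-37)) − (-3) = -105 → (-17,-37,-105)

-17,-37,-105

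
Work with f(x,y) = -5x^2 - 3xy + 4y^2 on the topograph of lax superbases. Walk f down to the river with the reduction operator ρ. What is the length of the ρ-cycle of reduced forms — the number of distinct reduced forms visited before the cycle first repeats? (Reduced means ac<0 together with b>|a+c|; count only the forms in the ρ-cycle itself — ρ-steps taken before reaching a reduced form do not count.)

D = 89, ⌊√D⌋ = 9
descent: ρ → (4,3,-5)  [lands on river]
river: ρ → (-5,7,2)
river: ρ → (2,9,-1)
river: ρ → (-1,9,2)
river: ρ → (2,7,-5)
river: ρ → (-5,3,4)
river: ρ → (4,5,-4)
river: ρ → (-4,3,5)
river: ρ → (5,7,-2)
river: ρ → (-2,9,1)
river: ρ → (1,9,-2)
river: ρ → (-2,7,5)
river: ρ → (5,3,-4)
river: ρ → (-4,5,4)
ρ-cycle length = 14 (tail of 1 descent step not counted)

14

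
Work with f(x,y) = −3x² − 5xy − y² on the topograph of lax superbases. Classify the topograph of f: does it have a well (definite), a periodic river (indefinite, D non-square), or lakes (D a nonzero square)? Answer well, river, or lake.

D = b²−4ac = (-5)² − 4·(-3)·(-1) = 13
D > 0 non-square ⇒ indefinite ⇒ periodic river

river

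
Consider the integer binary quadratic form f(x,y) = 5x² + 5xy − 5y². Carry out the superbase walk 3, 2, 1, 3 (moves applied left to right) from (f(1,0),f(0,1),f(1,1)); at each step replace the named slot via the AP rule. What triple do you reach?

start (5,-5,5) = (f(1,0),f(0,1),f(1,1))
replace slot 3: 2·(5+(-5)) − 5 = -5 → (5,-5,-5)
replace slot 2: 2·(5+(-5)) − (-5) = 5 → (5,5,-5)
replace slot 1: 2·(5+(-5)) − 5 = -5 → (-5,5,-5)
replace slot 3: 2·((-5)+5) − (-5) = 5 → (-5,5,5)

-5,5,5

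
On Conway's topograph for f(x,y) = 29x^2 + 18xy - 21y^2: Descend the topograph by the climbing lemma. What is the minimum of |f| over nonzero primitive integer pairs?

river: ρ → (-21,24,26)
river: ρ → (26,28,-19)
river: ρ → (-19,48,6)
river: ρ → (6,48,-19)
river: ρ → (-19,28,26)
river: ρ → (26,24,-21)
river: ρ → (-21,18,29)
river: ρ → (29,40,-10)
river: ρ → (-10,40,29)
river: ρ → (29,18,-21)
closes: descent 0, river 10
min |a| on river = 6

6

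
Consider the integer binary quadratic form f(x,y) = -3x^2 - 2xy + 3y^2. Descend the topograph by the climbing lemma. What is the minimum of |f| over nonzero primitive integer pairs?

descent: ρ → (3,2,-3)  [lands on river]
river: ρ → (-3,4,2)
river: ρ → (2,4,-3)
river: ρ → (-3,2,3)
river: ρ → (3,4,-2)
river: ρ → (-2,4,3)
closes: descent 1, river 6
min |a| on river = 2

2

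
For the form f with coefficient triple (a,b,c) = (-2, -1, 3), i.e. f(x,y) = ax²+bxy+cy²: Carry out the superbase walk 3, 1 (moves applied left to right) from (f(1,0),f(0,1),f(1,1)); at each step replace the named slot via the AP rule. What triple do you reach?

start (-2,3,0) = (f(1,0),f(0,1),f(1,1))
replace slot 3: 2·((-2)+3) − 0 = 2 → (-2,3,2)
replace slot 1: 2·(3+2) − (-2) = 12 → (12,3,2)

12,3,2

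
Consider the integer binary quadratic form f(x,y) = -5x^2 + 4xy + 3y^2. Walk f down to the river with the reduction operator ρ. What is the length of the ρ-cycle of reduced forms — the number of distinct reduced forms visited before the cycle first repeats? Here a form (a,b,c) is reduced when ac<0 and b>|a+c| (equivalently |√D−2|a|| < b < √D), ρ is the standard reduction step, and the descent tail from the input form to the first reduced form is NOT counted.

D = 76, ⌊√D⌋ = 8
river: ρ → (3,8,-1)
river: ρ → (-1,8,3)
river: ρ → (3,4,-5)
river: ρ → (-5,6,2)
river: ρ → (2,6,-5)
river: ρ → (-5,4,3)
ρ-cycle length = 6 (tail of 0 descent steps not counted)

6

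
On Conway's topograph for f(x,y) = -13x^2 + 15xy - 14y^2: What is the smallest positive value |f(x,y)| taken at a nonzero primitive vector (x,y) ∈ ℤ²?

translate: b→11 (≡-15 mod 26), so (13,-15,14)→(13,11,12)
flip: (13,11,12)→(12,-11,13)
reduced (well bottom): (12,-11,13) with a≤c, −a<b≤a
well minimum |f| = |-12| = 12 (negative-definite)

12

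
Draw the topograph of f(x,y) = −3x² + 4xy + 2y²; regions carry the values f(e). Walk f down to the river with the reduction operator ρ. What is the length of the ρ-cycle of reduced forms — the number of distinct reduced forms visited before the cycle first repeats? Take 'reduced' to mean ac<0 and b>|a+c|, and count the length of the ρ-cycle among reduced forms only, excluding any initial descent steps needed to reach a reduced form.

D = 40, ⌊√D⌋ = 6
river: ρ → (2,4,-3)
river: ρ → (-3,2,3)
river: ρ → (3,4,-2)
river: ρ → (-2,4,3)
river: ρ → (3,2,-3)
river: ρ → (-3,4,2)
ρ-cycle length = 6 (tail of 0 descent steps not counted)

6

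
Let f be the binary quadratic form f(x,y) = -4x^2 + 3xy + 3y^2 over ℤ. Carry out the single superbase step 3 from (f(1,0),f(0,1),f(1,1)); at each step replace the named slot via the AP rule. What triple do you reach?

start (-4,3,2) = (f(1,0),f(0,1),f(1,1))
replace slot 3: 2·((-4)+3) − 2 = -4 → (-4,3,-4)

-4,3,-4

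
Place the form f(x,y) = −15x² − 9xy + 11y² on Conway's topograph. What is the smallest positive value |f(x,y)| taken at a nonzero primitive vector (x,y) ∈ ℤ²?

descent: ρ → (11,9,-15)  [lands on river]
river: ρ → (-15,21,5)
river: ρ → (5,19,-19)
river: ρ → (-19,19,5)
river: ρ → (5,21,-15)
river: ρ → (-15,9,11)
river: ρ → (11,13,-13)
river: ρ → (-13,13,11)
closes: descent 1, river 8
min |a| on river = 5

5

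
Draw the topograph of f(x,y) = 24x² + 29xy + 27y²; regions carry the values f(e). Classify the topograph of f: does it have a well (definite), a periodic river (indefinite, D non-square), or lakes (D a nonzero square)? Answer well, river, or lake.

D = b²−4ac = 29² − 4·24·27 = -1751
D < 0 ⇒ definite ⇒ every region one sign ⇒ single well

well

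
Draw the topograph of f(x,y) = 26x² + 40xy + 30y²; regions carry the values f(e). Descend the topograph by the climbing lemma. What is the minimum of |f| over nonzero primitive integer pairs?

translate: b→-12 (≡40 mod 52), so (26,40,30)→(26,-12,16)
flip: (26,-12,16)→(16,12,26)
reduced (well bottom): (16,12,26) with a≤c, −a<b≤a
well minimum = a = 16

16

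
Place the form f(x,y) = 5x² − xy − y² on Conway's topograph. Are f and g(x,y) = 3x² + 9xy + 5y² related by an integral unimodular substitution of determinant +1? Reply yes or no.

D₁ = 21, D₂ = 21
river cycle of f (length 2): (-1, 3, 3), (3, 3, -1)
river cycle of g (length 2): (-1, 3, 3), (3, 3, -1)
cycles coincide ⇒ equivalent

yes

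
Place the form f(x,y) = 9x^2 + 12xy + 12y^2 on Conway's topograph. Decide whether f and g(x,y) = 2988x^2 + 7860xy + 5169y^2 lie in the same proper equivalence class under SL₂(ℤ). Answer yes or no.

D₁ = -288, D₂ = -288
f: translate: b→-6 (≡12 mod 18), so (9,12,12)→(9,-6,9)
f: flip: (9,-6,9)→(9,6,9)
f: reduced (well bottom): (9,6,9) with a≤c, −a<b≤a
g: translate: b→1884 (≡7860 mod 5976), so (2988,7860,5169)→(2988,1884,297)
g: flip: (2988,1884,297)→(297,-1884,2988)
g: translate: b→-102 (≡-1884 mod 594), so (297,-1884,2988)→(297,-102,9)
g: flip: (297,-102,9)→(9,102,297)
g: translate: b→-6 (≡102 mod 18), so (9,102,297)→(9,-6,9)
g: flip: (9,-6,9)→(9,6,9)
g: reduced (well bottom): (9,6,9) with a≤c, −a<b≤a
reduced forms (9, 6, 9) vs (9, 6, 9) ⇒ equivalent

yes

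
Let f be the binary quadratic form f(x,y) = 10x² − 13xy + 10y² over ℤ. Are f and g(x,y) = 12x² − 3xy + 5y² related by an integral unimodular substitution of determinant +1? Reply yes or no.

D₁ = -231, D₂ = -231
f: translate: b→7 (≡-13 mod 20), so (10,-13,10)→(10,7,7)
f: flip: (10,7,7)→(7,-7,10)
f: translate: b→7 (≡-7 mod 14), so (7,-7,10)→(7,7,10)
f: reduced (well bottom): (7,7,10) with a≤c, −a<b≤a
g: flip: (12,-3,5)→(5,3,12)
g: reduced (well bottom): (5,3,12) with a≤c, −a<b≤a
reduced forms (7, 7, 10) vs (5, 3, 12) ⇒ inequivalent

no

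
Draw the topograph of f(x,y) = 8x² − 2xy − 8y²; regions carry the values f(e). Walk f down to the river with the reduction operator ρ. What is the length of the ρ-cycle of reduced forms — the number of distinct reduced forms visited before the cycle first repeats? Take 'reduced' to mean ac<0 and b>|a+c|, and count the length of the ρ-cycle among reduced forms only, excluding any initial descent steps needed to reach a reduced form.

D = 260, ⌊√D⌋ = 16
descent: ρ → (-8,2,8)  [lands on river]
river: ρ → (8,14,-2)
river: ρ → (-2,14,8)
river: ρ → (8,2,-8)
river: ρ → (-8,14,2)
river: ρ → (2,14,-8)
ρ-cycle length = 6 (tail of 1 descent step not counted)

6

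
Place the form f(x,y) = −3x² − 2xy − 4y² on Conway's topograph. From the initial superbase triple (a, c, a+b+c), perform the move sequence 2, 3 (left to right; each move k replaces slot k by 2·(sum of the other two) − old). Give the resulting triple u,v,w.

start (-3,-4,-9) = (f(1,0),f(0,1),f(1,1))
replace slot 2: 2·((-3)+(-9)) − (-4) = -20 → (-3,-20,-9)
replace slot 3: 2·((-3)+(-20)) − (-9) = -37 → (-3,-20,-37)

-3,-20,-37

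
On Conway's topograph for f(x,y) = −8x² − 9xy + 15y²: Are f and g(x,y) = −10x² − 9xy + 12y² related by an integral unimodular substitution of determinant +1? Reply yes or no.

D₁ = 561, D₂ = 561
river cycle of f (length 10): (15, 9, -8), (-8, 23, 1), (1, 23, -8), (-8, 9, 15), (15, 21, -2), (-2, 23, 4), (4, 17, -17), (-17, 17, 4), (4, 23, -2), (-2, 21, 15)
river cycle of g (length 16): (12, 9, -10), (-10, 11, 11), (11, 11, -10), (-10, 9, 12), (12, 15, -7), (-7, 13, 14), (14, 15, -6), (-6, 21, 5), (5, 19, -10), (-10, 21, 3), … (6 more)
cycles differ ⇒ inequivalent

no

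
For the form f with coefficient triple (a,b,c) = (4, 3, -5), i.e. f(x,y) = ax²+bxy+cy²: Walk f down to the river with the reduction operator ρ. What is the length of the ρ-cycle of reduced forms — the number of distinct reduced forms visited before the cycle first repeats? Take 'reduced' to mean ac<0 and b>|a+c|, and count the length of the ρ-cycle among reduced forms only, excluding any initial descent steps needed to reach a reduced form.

D = 89, ⌊√D⌋ = 9
river: ρ → (-5,7,2)
river: ρ → (2,9,-1)
river: ρ → (-1,9,2)
river: ρ → (2,7,-5)
river: ρ → (-5,3,4)
river: ρ → (4,5,-4)
river: ρ → (-4,3,5)
river: ρ → (5,7,-2)
river: ρ → (-2,9,1)
river: ρ → (1,9,-2)
river: ρ → (-2,7,5)
river: ρ → (5,3,-4)
river: ρ → (-4,5,4)
river: ρ → (4,3,-5)
ρ-cycle length = 14 (tail of 0 descent steps not counted)

14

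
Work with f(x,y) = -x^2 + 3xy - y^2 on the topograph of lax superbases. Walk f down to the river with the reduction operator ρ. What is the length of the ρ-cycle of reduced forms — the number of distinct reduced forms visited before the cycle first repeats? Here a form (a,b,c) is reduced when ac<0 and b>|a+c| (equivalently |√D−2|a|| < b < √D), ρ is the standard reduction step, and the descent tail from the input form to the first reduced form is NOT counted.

D = 5, ⌊√D⌋ = 2
descent: ρ → (-1,1,1)  [lands on river]
river: ρ → (1,1,-1)
ρ-cycle length = 2 (tail of 1 descent step not counted)

2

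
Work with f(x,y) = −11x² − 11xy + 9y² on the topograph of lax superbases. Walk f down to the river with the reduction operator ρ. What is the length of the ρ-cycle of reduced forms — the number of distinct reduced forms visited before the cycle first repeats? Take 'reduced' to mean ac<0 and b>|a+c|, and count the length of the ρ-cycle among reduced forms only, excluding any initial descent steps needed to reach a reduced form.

D = 517, ⌊√D⌋ = 22
descent: ρ → (9,11,-11)  [lands on river]
river: ρ → (-11,11,9)
river: ρ → (9,7,-13)
river: ρ → (-13,19,3)
river: ρ → (3,17,-19)
river: ρ → (-19,21,1)
river: ρ → (1,21,-19)
river: ρ → (-19,17,3)
river: ρ → (3,19,-13)
river: ρ → (-13,7,9)
ρ-cycle length = 10 (tail of 1 descent step not counted)

10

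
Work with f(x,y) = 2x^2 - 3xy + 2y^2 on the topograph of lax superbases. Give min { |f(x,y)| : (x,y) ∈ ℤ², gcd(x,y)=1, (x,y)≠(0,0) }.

translate: b→1 (≡-3 mod 4), so (2,-3,2)→(2,1,1)
flip: (2,1,1)→(1,-1,2)
translate: b→1 (≡-1 mod 2), so (1,-1,2)→(1,1,2)
reduced (well bottom): (1,1,2) with a≤c, −a<b≤a
well minimum = a = 1

1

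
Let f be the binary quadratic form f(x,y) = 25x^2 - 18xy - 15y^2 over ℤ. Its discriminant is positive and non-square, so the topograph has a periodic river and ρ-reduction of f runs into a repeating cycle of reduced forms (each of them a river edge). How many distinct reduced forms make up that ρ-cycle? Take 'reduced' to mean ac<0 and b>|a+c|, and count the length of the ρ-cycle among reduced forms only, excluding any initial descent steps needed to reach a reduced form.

D = 1824, ⌊√D⌋ = 42
descent: ρ → (-15,18,25)  [lands on river]
river: ρ → (25,32,-8)
river: ρ → (-8,32,25)
river: ρ → (25,18,-15)
river: ρ → (-15,42,1)
river: ρ → (1,42,-15)
ρ-cycle length = 6 (tail of 1 descent step not counted)

6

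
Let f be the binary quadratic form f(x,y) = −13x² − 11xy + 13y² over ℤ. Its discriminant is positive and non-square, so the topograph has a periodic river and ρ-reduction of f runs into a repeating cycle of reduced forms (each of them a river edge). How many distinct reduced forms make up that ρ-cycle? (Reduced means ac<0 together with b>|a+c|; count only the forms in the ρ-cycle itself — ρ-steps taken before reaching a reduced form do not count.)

D = 797, ⌊√D⌋ = 28
descent: ρ → (13,11,-13)  [lands on river]
river: ρ → (-13,15,11)
river: ρ → (11,7,-17)
river: ρ → (-17,27,1)
river: ρ → (1,27,-17)
river: ρ → (-17,7,11)
river: ρ → (11,15,-13)
river: ρ → (-13,11,13)
river: ρ → (13,15,-11)
river: ρ → (-11,7,17)
river: ρ → (17,27,-1)
river: ρ → (-1,27,17)
river: ρ → (17,7,-11)
river: ρ → (-11,15,13)
ρ-cycle length = 14 (tail of 1 descent step not counted)

14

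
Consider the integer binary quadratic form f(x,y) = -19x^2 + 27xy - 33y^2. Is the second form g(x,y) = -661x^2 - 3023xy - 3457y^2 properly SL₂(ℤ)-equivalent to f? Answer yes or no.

D₁ = -1779, D₂ = -1779
f is negative-definite; reduce −f:
−f: translate: b→11 (≡-27 mod 38), so (19,-27,33)→(19,11,25)
−f: reduced (well bottom): (19,11,25) with a≤c, −a<b≤a
flip sign back: reduced form of f is (-19,-11,-25)
g is negative-definite; reduce −g:
−g: translate: b→379 (≡3023 mod 1322), so (661,3023,3457)→(661,379,55)
−g: flip: (661,379,55)→(55,-379,661)
−g: translate: b→-49 (≡-379 mod 110), so (55,-379,661)→(55,-49,19)
−g: flip: (55,-49,19)→(19,49,55)
−g: translate: b→11 (≡49 mod 38), so (19,49,55)→(19,11,25)
−g: reduced (well bottom): (19,11,25) with a≤c, −a<b≤a
flip sign back: reduced form of g is (-19,-11,-25)
reduced forms (-19, -11, -25) vs (-19, -11, -25) ⇒ equivalent

yes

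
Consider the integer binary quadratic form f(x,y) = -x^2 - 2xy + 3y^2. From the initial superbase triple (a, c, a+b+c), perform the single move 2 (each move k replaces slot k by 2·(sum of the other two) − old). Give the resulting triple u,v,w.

start (-1,3,0) = (f(1,0),f(0,1),f(1,1))
replace slot 2: 2·((-1)+0) − 3 = -5 → (-1,-5,0)

-1,-5,0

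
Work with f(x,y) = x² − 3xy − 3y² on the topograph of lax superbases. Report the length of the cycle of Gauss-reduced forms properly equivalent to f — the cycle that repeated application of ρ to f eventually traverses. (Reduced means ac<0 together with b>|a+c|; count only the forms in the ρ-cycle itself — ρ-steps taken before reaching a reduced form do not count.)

D = 21, ⌊√D⌋ = 4
descent: ρ → (-3,3,1)  [lands on river]
river: ρ → (1,3,-3)
ρ-cycle length = 2 (tail of 1 descent step not counted)

2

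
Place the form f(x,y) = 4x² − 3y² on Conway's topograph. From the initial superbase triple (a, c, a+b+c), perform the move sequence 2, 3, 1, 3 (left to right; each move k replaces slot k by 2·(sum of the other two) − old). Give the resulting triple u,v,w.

start (4,-3,1) = (f(1,0),f(0,1),f(1,1))
replace slot 2: 2·(4+1) − (-3) = 13 → (4,13,1)
replace slot 3: 2·(4+13) − 1 = 33 → (4,13,33)
replace slot 1: 2·(13+33) − 4 = 88 → (88,13,33)
replace slot 3: 2·(88+13) − 33 = 169 → (88,13,169)

88,13,169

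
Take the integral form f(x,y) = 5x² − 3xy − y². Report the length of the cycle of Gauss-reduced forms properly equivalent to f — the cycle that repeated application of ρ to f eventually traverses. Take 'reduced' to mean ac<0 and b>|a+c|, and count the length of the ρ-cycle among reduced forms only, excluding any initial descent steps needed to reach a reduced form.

D = 29, ⌊√D⌋ = 5
descent: ρ → (-1,5,1)  [lands on river]
river: ρ → (1,5,-1)
ρ-cycle length = 2 (tail of 1 descent step not counted)

2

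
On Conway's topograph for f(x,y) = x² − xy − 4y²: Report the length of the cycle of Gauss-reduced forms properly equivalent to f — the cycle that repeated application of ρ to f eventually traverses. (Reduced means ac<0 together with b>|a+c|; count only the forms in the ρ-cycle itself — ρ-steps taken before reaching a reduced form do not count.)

D = 17, ⌊√D⌋ = 4
descent: ρ → (-4,1,1)
descent: ρ → (1,3,-2)  [lands on river]
river: ρ → (-2,1,2)
river: ρ → (2,3,-1)
river: ρ → (-1,3,2)
river: ρ → (2,1,-2)
river: ρ → (-2,3,1)
ρ-cycle length = 6 (tail of 2 descent steps not counted)

6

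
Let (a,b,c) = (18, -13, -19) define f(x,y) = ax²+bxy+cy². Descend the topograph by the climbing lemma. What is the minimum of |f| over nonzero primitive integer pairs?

descent: ρ → (-19,13,18)  [lands on river]
river: ρ → (18,23,-14)
river: ρ → (-14,33,8)
river: ρ → (8,31,-18)
river: ρ → (-18,5,21)
river: ρ → (21,37,-2)
river: ρ → (-2,39,2)
river: ρ → (2,37,-21)
river: ρ → (-21,5,18)
river: ρ → (18,31,-8)
river: ρ → (-8,33,14)
river: ρ → (14,23,-18)
river: ρ → (-18,13,19)
river: ρ → (19,25,-12)
river: ρ → (-12,23,21)
river: ρ → (21,19,-14)
river: ρ → (-14,37,3)
river: ρ → (3,35,-26)
river: ρ → (-26,17,12)
river: ρ → (12,31,-12)
river: ρ → (-12,17,26)
river: ρ → (26,35,-3)
river: ρ → (-3,37,14)
river: ρ → (14,19,-21)
river: ρ → (-21,23,12)
river: ρ → (12,25,-19)
closes: descent 1, river 26
min |a| on river = 2

2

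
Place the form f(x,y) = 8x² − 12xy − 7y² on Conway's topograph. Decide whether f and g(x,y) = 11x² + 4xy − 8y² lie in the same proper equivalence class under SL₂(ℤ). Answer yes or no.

D₁ = 368, D₂ = 368
river cycle of f (length 8): (-7, 12, 8), (8, 4, -11), (-11, 18, 1), (1, 18, -11), (-11, 4, 8), (8, 12, -7), (-7, 16, 4), (4, 16, -7)
river cycle of g (length 8): (-8, 12, 7), (7, 16, -4), (-4, 16, 7), (7, 12, -8), (-8, 4, 11), (11, 18, -1), (-1, 18, 11), (11, 4, -8)
cycles differ ⇒ inequivalent

no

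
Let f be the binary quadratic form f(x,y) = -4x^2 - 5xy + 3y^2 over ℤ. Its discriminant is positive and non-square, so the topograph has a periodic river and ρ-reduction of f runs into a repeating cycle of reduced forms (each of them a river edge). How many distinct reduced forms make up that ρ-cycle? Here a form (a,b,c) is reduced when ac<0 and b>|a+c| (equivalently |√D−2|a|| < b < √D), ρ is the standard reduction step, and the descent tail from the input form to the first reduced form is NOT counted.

D = 73, ⌊√D⌋ = 8
descent: ρ → (3,5,-4)  [lands on river]
river: ρ → (-4,3,4)
river: ρ → (4,5,-3)
river: ρ → (-3,7,2)
river: ρ → (2,5,-6)
river: ρ → (-6,7,1)
river: ρ → (1,7,-6)
river: ρ → (-6,5,2)
river: ρ → (2,7,-3)
river: ρ → (-3,5,4)
river: ρ → (4,3,-4)
river: ρ → (-4,5,3)
river: ρ → (3,7,-2)
river: ρ → (-2,5,6)
river: ρ → (6,7,-1)
river: ρ → (-1,7,6)
river: ρ → (6,5,-2)
river: ρ → (-2,7,3)
ρ-cycle length = 18 (tail of 1 descent step not counted)

18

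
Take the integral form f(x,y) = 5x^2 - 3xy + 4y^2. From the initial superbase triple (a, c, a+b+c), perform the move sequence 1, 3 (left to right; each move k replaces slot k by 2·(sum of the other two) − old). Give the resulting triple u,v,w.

start (5,4,6) = (f(1,0),f(0,1),f(1,1))
replace slot 1: 2·(4+6) − 5 = 15 → (15,4,6)
replace slot 3: 2·(15+4) − 6 = 32 → (15,4,32)

15,4,32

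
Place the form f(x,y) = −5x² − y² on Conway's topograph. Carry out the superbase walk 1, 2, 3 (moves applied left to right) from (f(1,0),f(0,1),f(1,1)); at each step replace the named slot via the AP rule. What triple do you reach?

start (-5,-1,-6) = (f(1,0),f(0,1),f(1,1))
replace slot 1: 2·((-1)+(-6)) − (-5) = -9 → (-9,-1,-6)
replace slot 2: 2·((-9)+(-6)) − (-1) = -29 → (-9,-29,-6)
replace slot 3: 2·((-9)+(-29)) − (-6) = -70 → (-9,-29,-70)

-9,-29,-70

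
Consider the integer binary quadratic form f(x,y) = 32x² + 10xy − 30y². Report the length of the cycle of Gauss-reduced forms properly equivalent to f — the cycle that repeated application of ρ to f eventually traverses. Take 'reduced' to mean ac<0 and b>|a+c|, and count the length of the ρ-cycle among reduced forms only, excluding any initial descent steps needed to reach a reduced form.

D = 3940, ⌊√D⌋ = 62
river: ρ → (-30,50,12)
river: ρ → (12,46,-38)
river: ρ → (-38,30,20)
river: ρ → (20,50,-18)
river: ρ → (-18,58,8)
river: ρ → (8,54,-32)
river: ρ → (-32,10,30)
river: ρ → (30,50,-12)
river: ρ → (-12,46,38)
river: ρ → (38,30,-20)
river: ρ → (-20,50,18)
river: ρ → (18,58,-8)
river: ρ → (-8,54,32)
river: ρ → (32,10,-30)
ρ-cycle length = 14 (tail of 0 descent steps not counted)

14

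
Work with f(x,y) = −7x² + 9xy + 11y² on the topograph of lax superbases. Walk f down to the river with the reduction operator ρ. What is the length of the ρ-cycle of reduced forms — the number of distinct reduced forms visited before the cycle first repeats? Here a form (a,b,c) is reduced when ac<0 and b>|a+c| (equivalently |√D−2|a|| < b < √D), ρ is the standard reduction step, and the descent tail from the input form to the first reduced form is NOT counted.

D = 389, ⌊√D⌋ = 19
river: ρ → (11,13,-5)
river: ρ → (-5,17,5)
river: ρ → (5,13,-11)
river: ρ → (-11,9,7)
river: ρ → (7,19,-1)
river: ρ → (-1,19,7)
river: ρ → (7,9,-11)
river: ρ → (-11,13,5)
river: ρ → (5,17,-5)
river: ρ → (-5,13,11)
river: ρ → (11,9,-7)
river: ρ → (-7,19,1)
river: ρ → (1,19,-7)
river: ρ → (-7,9,11)
ρ-cycle length = 14 (tail of 0 descent steps not counted)

14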